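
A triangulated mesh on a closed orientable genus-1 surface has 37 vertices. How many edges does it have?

111

χ = 2 − 2·1 = 0, and every face is a triangle so 3F = 2E.
V − E + F = 0 with E = 3F/2 gives 37 − (3/2 − 1)·F = 0, so F = 74 and E = 111.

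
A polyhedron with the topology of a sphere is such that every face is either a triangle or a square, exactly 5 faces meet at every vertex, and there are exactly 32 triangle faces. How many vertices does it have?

Let x be the number of squares; then F = 32 + x.
Edge–face incidences: 2E = 3·32 + 4·x = 96 + 4x.
Every vertex has degree 5, so 5V = 2E.
Euler: V − E + F = 2 ⇒ (2E)/5 − E + (32 + x) = 2.
Multiply by 10: 2·(2E) − 5·(2E) + 10·(32 + x) = 20, i.e. 320 + 10x − 3·(96 + 4x) = 20.
Collecting terms: −2x + 32 = 20, so −2x = −12, so x = 6.
Then 2E = 96 + 4·6 = 120, so E = 60, V = 2E/5 = 24, F = 32 + 6 = 38.

24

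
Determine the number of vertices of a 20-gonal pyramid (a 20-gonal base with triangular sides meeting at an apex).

21

A pyramid on an n-gon base has one n-gon and n triangles: V = 20 + 1 = 21, E = 2·20 = 40, F = 20 + 1 = 21.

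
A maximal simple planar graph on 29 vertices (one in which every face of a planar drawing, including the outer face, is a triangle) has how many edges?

In a plane triangulation 3F = 2E and V − E + F = 2, so E = 3V − 6 = 3·29 − 6 = 81.

81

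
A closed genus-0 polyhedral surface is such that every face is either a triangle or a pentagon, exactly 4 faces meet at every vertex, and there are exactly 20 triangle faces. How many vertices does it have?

Let x be the number of pentagons; then F = 20 + x.
Edge–face incidences: 2E = 3·20 + 5·x = 60 + 5x.
Every vertex has degree 4, so 4V = 2E.
Euler: V − E + F = 2 ⇒ (2E)/4 − E + (20 + x) = 2.
Multiply by 8: 2·(2E) − 4·(2E) + 8·(20 + x) = 16, i.e. 160 + 8x − 2·(60 + 5x) = 16.
Collecting terms: −2x + 40 = 16, so −2x = −24, so x = 12.
Then 2E = 60 + 5·12 = 120, so E = 60, V = 2E/4 = 30, F = 20 + 12 = 32.

30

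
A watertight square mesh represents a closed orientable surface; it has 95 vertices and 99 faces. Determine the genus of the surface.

Every face is a square, so 2E = 4·99 = 396, giving E = 198.
χ = V − E + F = 95 − 198 + 99 = -4.
For a closed orientable surface χ = 2 − 2g, so g = (2 − (-4))/2 = 3.

3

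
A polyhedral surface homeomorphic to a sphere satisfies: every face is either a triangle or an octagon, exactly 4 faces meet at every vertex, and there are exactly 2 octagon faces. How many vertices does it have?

16

Let x be the number of triangles; then F = 2 + x.
Edge–face incidences: 2E = 8·2 + 3·x = 16 + 3x.
Every vertex has degree 4, so 4V = 2E.
Euler: V − E + F = 2 ⇒ (2E)/4 − E + (2 + x) = 2.
Multiply by 8: 2·(2E) − 4·(2E) + 8·(2 + x) = 16, i.e. 16 + 8x − 2·(16 + 3x) = 16.
Collecting terms: 2x − 16 = 16, so 2x = 32, so x = 16.
Then 2E = 16 + 3·16 = 64, so E = 32, V = 2E/4 = 16, F = 2 + 16 = 18.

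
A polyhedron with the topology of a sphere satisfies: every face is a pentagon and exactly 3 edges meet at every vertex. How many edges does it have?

30

Each face has 5 edges and each edge borders two faces, so 2E = 5F.
Each vertex has degree 3, so 3V = 2E and hence V = 5F/3.
Euler: V − E + F = 2 ⇒ (5F/3) − (5F/2) + F = 2.
Multiply by 6: (10 − 15 + 6)F = 12, i.e. 1F = 12.
So F = 12, E = 5·12/2 = 30, V = 5·12/3 = 20.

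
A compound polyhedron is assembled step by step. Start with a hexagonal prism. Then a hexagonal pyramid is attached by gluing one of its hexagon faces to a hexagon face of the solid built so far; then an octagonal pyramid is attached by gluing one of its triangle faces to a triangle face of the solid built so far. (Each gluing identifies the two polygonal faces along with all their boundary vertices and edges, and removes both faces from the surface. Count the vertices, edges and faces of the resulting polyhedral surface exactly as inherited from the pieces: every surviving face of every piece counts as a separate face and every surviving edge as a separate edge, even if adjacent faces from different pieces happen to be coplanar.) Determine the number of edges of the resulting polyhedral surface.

A hexagonal prism: V=12, E=18, F=8.
Attach a hexagonal pyramid (V=7, E=12, F=7) along a 6-gon: merge 6 vertices and 6 edges, delete both glued faces → V=13, E=24, F=13.
Attach an octagonal pyramid (V=9, E=16, F=9) along a 3-gon: merge 3 vertices and 3 edges, delete both glued faces → V=19, E=37, F=20.
Check: V − E + F = 19 − 37 + 20 = 2.

37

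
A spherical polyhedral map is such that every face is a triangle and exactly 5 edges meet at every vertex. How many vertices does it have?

Each face has 3 edges and each edge borders two faces, so 2E = 3F.
Each vertex has degree 5, so 5V = 2E and hence V = 3F/5.
Euler: V − E + F = 2 ⇒ (3F/5) − (3F/2) + F = 2.
Multiply by 10: (6 − 15 + 10)F = 20, i.e. 1F = 20.
So F = 20, E = 3·20/2 = 30, V = 3·20/5 = 12.

12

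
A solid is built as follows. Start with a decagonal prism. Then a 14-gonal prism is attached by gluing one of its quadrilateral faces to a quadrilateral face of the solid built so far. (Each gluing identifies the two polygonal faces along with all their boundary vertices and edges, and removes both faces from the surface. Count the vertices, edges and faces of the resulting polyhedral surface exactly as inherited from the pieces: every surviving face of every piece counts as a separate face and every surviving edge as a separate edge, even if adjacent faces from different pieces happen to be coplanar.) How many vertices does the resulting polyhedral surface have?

A decagonal prism: V=20, E=30, F=12.
Attach a 14-gonal prism (V=28, E=42, F=16) along a 4-gon: merge 4 vertices and 4 edges, delete both glued faces → V=44, E=68, F=26.
Check: V − E + F = 44 − 68 + 26 = 2.

44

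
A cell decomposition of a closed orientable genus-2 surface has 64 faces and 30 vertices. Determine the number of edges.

For a closed orientable surface of genus 2, χ = 2 − 2·2 = -2.
E = V + F − (-2) = 30 + 64 − (-2) = 96.

96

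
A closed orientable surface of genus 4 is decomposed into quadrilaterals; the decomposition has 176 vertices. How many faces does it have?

182

χ = 2 − 2·4 = -6, and every face is a square so 4F = 2E.
V − E + F = -6 with E = 4F/2 gives 176 − (4/2 − 1)·F = -6, so F = 182 and E = 364.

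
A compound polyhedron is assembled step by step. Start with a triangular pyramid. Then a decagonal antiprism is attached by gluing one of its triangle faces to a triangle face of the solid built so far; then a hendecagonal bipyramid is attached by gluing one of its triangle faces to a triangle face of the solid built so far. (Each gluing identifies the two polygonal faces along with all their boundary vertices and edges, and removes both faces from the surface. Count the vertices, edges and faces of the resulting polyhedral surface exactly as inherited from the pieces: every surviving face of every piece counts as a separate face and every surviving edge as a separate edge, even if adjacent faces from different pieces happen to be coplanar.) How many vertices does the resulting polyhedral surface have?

31

A triangular pyramid: V=4, E=6, F=4.
Attach a decagonal antiprism (V=20, E=40, F=22) along a 3-gon: merge 3 vertices and 3 edges, delete both glued faces → V=21, E=43, F=24.
Attach a hendecagonal bipyramid (V=13, E=33, F=22) along a 3-gon: merge 3 vertices and 3 edges, delete both glued faces → V=31, E=73, F=44.
Check: V − E + F = 31 − 73 + 44 = 2.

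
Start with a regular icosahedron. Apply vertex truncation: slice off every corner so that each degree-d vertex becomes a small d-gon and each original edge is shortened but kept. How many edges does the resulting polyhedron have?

90

The base solid has V = 12, E = 30, F = 20.
Truncation replaces each original edge-end by a new vertex, so V′ = 2E = 60.
Each original edge survives, and each old vertex of degree d contributes d new edges; summing degrees gives Σd = 2E, so E′ = E + 2E = 3E = 90.
Each original face survives and each original vertex becomes one new face: F′ = F + V = 32.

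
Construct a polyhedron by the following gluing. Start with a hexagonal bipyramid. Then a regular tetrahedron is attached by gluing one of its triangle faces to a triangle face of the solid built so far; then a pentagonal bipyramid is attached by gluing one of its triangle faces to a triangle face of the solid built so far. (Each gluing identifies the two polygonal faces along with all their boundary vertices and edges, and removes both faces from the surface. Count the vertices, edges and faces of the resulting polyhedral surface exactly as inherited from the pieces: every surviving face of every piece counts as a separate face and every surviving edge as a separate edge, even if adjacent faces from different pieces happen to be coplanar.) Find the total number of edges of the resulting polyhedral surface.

A hexagonal bipyramid: V=8, E=18, F=12.
Attach a regular tetrahedron (V=4, E=6, F=4) along a 3-gon: merge 3 vertices and 3 edges, delete both glued faces → V=9, E=21, F=14.
Attach a pentagonal bipyramid (V=7, E=15, F=10) along a 3-gon: merge 3 vertices and 3 edges, delete both glued faces → V=13, E=33, F=22.
Check: V − E + F = 13 − 33 + 22 = 2.

33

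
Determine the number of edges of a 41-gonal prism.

A prism on an n-gon has two n-gon bases and n rectangular sides: V = 2·41 = 82, E = 3·41 = 123, F = 41 + 2 = 43.
Check: V − E + F = 82 − 123 + 43 = 2.

123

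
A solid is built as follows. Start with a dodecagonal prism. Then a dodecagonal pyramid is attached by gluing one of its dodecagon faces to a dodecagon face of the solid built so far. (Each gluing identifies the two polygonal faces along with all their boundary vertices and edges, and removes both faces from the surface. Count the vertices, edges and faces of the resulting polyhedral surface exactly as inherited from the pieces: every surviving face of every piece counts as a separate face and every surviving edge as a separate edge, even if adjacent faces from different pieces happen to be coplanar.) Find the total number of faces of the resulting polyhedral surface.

A dodecagonal prism: V=24, E=36, F=14.
Attach a dodecagonal pyramid (V=13, E=24, F=13) along a 12-gon: merge 12 vertices and 12 edges, delete both glued faces → V=25, E=48, F=25.
Check: V − E + F = 25 − 48 + 25 = 2.

25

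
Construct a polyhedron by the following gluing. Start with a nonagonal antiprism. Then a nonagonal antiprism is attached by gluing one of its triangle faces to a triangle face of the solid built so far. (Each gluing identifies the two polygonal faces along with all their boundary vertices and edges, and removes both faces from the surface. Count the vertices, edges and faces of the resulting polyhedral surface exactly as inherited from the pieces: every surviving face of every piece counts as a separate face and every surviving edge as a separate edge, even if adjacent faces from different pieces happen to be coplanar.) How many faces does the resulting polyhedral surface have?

A nonagonal antiprism: V=18, E=36, F=20.
Attach a nonagonal antiprism (V=18, E=36, F=20) along a 3-gon: merge 3 vertices and 3 edges, delete both glued faces → V=33, E=69, F=38.
Check: V − E + F = 33 − 69 + 38 = 2.

38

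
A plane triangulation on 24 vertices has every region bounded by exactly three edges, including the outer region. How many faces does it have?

44

In a plane triangulation 3F = 2E and V − E + F = 2, so F = 2V − 4 = 2·24 − 4 = 44.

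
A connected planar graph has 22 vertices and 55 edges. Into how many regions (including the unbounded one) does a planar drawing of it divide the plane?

35

Euler's formula for a connected plane graph: V − E + F = 2, so F = 2 − 22 + 55 = 35.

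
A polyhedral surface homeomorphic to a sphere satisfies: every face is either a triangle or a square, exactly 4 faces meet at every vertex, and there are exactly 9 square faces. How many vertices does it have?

Let x be the number of triangles; then F = 9 + x.
Edge–face incidences: 2E = 4·9 + 3·x = 36 + 3x.
Every vertex has degree 4, so 4V = 2E.
Euler: V − E + F = 2 ⇒ (2E)/4 − E + (9 + x) = 2.
Multiply by 8: 2·(2E) − 4·(2E) + 8·(9 + x) = 16, i.e. 72 + 8x − 2·(36 + 3x) = 16.
Collecting terms: 2x = 16, so x = 8.
Then 2E = 36 + 3·8 = 60, so E = 30, V = 2E/4 = 15, F = 9 + 8 = 17.

15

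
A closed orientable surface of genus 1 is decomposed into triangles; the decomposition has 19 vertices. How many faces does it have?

38

χ = 2 − 2·1 = 0, and every face is a triangle so 3F = 2E.
V − E + F = 0 with E = 3F/2 gives 19 − (3/2 − 1)·F = 0, so F = 38 and E = 57.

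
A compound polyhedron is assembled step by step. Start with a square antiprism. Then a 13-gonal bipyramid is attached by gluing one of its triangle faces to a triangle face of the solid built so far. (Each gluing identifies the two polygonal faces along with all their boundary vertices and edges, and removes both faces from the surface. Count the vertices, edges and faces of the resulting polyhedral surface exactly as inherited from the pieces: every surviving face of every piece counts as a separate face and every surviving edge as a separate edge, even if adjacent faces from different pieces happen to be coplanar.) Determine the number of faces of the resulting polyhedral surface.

34

A square antiprism: V=8, E=16, F=10.
Attach a 13-gonal bipyramid (V=15, E=39, F=26) along a 3-gon: merge 3 vertices and 3 edges, delete both glued faces → V=20, E=52, F=34.
Check: V − E + F = 20 − 52 + 34 = 2.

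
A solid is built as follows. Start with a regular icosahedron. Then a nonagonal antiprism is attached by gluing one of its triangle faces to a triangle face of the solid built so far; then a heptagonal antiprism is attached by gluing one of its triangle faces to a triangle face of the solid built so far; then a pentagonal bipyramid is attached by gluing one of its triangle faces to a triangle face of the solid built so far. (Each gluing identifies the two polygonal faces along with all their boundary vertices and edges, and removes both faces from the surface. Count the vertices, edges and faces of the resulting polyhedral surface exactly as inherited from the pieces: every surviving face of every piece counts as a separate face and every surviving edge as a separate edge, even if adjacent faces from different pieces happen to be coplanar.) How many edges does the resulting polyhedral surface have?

100

A regular icosahedron: V=12, E=30, F=20.
Attach a nonagonal antiprism (V=18, E=36, F=20) along a 3-gon: merge 3 vertices and 3 edges, delete both glued faces → V=27, E=63, F=38.
Attach a heptagonal antiprism (V=14, E=28, F=16) along a 3-gon: merge 3 vertices and 3 edges, delete both glued faces → V=38, E=88, F=52.
Attach a pentagonal bipyramid (V=7, E=15, F=10) along a 3-gon: merge 3 vertices and 3 edges, delete both glued faces → V=42, E=100, F=60.
Check: V − E + F = 42 − 100 + 60 = 2.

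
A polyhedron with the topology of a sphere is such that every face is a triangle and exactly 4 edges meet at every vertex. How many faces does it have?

Each face has 3 edges and each edge borders two faces, so 2E = 3F.
Each vertex has degree 4, so 4V = 2E and hence V = 3F/4.
Euler: V − E + F = 2 ⇒ (3F/4) − (3F/2) + F = 2.
Multiply by 8: (6 − 12 + 8)F = 16, i.e. 2F = 16.
So F = 8, E = 3·8/2 = 12, V = 3·8/4 = 6.

8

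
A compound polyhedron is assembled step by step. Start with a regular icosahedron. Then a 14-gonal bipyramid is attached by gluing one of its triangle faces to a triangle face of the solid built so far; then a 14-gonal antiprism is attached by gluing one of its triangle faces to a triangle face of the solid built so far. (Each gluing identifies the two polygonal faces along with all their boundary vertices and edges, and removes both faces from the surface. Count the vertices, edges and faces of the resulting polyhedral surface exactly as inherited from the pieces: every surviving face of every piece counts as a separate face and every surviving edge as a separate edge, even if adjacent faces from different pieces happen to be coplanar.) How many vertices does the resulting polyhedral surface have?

50

A regular icosahedron: V=12, E=30, F=20.
Attach a 14-gonal bipyramid (V=16, E=42, F=28) along a 3-gon: merge 3 vertices and 3 edges, delete both glued faces → V=25, E=69, F=46.
Attach a 14-gonal antiprism (V=28, E=56, F=30) along a 3-gon: merge 3 vertices and 3 edges, delete both glued faces → V=50, E=122, F=74.
Check: V − E + F = 50 − 122 + 74 = 2.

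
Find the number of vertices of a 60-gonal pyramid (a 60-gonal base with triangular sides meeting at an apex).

A pyramid on an n-gon base has one n-gon and n triangles: V = 60 + 1 = 61, E = 2·60 = 120, F = 60 + 1 = 61.
Check: V − E + F = 61 − 120 + 61 = 2.

61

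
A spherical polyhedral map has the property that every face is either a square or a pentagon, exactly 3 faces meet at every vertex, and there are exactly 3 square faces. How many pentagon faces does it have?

6

Let x be the number of pentagons; then F = 3 + x.
Edge–face incidences: 2E = 4·3 + 5·x = 12 + 5x.
Every vertex has degree 3, so 3V = 2E.
Euler: V − E + F = 2 ⇒ (2E)/3 − E + (3 + x) = 2.
Multiply by 6: 2·(2E) − 3·(2E) + 6·(3 + x) = 12, i.e. 18 + 6x − (12 + 5x) = 12.
Collecting terms: x + 6 = 12, so x = 6.
Then 2E = 12 + 5·6 = 42, so E = 21, V = 2E/3 = 14, F = 3 + 6 = 9.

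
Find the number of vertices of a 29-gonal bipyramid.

A bipyramid over an n-gon has 2n triangular faces and n + 2 vertices: V = 29 + 2 = 31, E = 3·29 = 87, F = 2·29 = 58.

31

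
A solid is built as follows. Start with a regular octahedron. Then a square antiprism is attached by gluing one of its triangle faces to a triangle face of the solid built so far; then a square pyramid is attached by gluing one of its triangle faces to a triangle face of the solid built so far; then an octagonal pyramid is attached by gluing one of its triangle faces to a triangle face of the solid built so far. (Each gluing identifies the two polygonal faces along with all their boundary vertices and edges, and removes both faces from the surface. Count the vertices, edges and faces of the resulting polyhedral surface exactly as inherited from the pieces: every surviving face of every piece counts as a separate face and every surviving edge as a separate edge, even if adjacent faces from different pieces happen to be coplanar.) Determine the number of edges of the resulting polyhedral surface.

A regular octahedron: V=6, E=12, F=8.
Attach a square antiprism (V=8, E=16, F=10) along a 3-gon: merge 3 vertices and 3 edges, delete both glued faces → V=11, E=25, F=16.
Attach a square pyramid (V=5, E=8, F=5) along a 3-gon: merge 3 vertices and 3 edges, delete both glued faces → V=13, E=30, F=19.
Attach an octagonal pyramid (V=9, E=16, F=9) along a 3-gon: merge 3 vertices and 3 edges, delete both glued faces → V=19, E=43, F=26.
Check: V − E + F = 19 − 43 + 26 = 2.

43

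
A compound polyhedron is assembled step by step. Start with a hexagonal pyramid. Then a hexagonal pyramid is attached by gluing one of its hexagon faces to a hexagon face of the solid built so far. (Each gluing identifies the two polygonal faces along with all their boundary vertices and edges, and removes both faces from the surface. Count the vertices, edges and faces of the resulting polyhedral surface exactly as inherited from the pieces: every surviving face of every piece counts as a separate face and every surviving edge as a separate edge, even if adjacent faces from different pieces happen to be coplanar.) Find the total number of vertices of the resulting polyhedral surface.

A hexagonal pyramid: V=7, E=12, F=7.
Attach a hexagonal pyramid (V=7, E=12, F=7) along a 6-gon: merge 6 vertices and 6 edges, delete both glued faces → V=8, E=18, F=12.
Check: V − E + F = 8 − 18 + 12 = 2.

8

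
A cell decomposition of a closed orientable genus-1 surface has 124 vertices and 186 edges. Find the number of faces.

62

For a closed orientable surface of genus 1, χ = 2 − 2·1 = 0.
F = 0 − V + E = 0 − 124 + 186 = 62.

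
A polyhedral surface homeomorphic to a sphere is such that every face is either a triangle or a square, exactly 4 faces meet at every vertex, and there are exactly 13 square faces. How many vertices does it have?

19

Let x be the number of triangles; then F = 13 + x.
Edge–face incidences: 2E = 4·13 + 3·x = 52 + 3x.
Every vertex has degree 4, so 4V = 2E.
Euler: V − E + F = 2 ⇒ (2E)/4 − E + (13 + x) = 2.
Multiply by 8: 2·(2E) − 4·(2E) + 8·(13 + x) = 16, i.e. 104 + 8x − 2·(52 + 3x) = 16.
Collecting terms: 2x = 16, so x = 8.
Then 2E = 52 + 3·8 = 76, so E = 38, V = 2E/4 = 19, F = 13 + 8 = 21.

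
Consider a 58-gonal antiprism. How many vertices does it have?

An antiprism on an n-gon has two n-gon caps and 2n triangles: V = 2·58 = 116, E = 4·58 = 232, F = 2·58 + 2 = 118.

116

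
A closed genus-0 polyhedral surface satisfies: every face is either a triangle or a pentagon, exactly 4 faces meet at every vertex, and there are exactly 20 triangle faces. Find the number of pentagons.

Let x be the number of pentagons; then F = 20 + x.
Edge–face incidences: 2E = 3·20 + 5·x = 60 + 5x.
Every vertex has degree 4, so 4V = 2E.
Euler: V − E + F = 2 ⇒ (2E)/4 − E + (20 + x) = 2.
Multiply by 8: 2·(2E) − 4·(2E) + 8·(20 + x) = 16, i.e. 160 + 8x − 2·(60 + 5x) = 16.
Collecting terms: −2x + 40 = 16, so −2x = −24, so x = 12.
Then 2E = 60 + 5·12 = 120, so E = 60, V = 2E/4 = 30, F = 20 + 12 = 32.

12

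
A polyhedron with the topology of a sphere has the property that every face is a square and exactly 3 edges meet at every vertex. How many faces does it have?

6

Each face has 4 edges and each edge borders two faces, so 2E = 4F.
Each vertex has degree 3, so 3V = 2E and hence V = 4F/3.
Euler: V − E + F = 2 ⇒ (4F/3) − (4F/2) + F = 2.
Multiply by 6: (8 − 12 + 6)F = 12, i.e. 2F = 12.
So F = 6, E = 4·6/2 = 12, V = 4·6/3 = 8.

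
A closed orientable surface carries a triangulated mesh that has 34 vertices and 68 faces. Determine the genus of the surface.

1

Every face is a triangle, so 2E = 3·68 = 204, giving E = 102.
χ = V − E + F = 34 − 102 + 68 = 0.
For a closed orientable surface χ = 2 − 2g, so g = (2 − (0))/2 = 1.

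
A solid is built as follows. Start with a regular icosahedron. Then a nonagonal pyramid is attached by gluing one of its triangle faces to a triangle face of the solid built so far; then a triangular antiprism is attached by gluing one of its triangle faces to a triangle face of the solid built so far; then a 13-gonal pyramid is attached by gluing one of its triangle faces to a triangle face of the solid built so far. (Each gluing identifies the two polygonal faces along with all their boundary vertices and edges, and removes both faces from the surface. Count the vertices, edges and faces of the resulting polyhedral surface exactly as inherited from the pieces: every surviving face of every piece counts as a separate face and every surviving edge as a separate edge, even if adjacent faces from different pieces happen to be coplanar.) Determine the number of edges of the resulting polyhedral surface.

77

A regular icosahedron: V=12, E=30, F=20.
Attach a nonagonal pyramid (V=10, E=18, F=10) along a 3-gon: merge 3 vertices and 3 edges, delete both glued faces → V=19, E=45, F=28.
Attach a triangular antiprism (V=6, E=12, F=8) along a 3-gon: merge 3 vertices and 3 edges, delete both glued faces → V=22, E=54, F=34.
Attach a 13-gonal pyramid (V=14, E=26, F=14) along a 3-gon: merge 3 vertices and 3 edges, delete both glued faces → V=33, E=77, F=46.
Check: V − E + F = 33 − 77 + 46 = 2.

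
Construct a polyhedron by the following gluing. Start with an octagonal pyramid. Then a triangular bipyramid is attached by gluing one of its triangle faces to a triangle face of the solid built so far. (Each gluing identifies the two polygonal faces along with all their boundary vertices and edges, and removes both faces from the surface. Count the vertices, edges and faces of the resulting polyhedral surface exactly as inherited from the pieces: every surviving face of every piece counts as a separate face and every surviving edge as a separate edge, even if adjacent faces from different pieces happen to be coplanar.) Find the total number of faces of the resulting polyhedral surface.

13

An octagonal pyramid: V=9, E=16, F=9.
Attach a triangular bipyramid (V=5, E=9, F=6) along a 3-gon: merge 3 vertices and 3 edges, delete both glued faces → V=11, E=22, F=13.
Check: V − E + F = 11 − 22 + 13 = 2.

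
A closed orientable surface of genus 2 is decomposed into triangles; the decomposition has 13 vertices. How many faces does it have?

30

χ = 2 − 2·2 = -2, and every face is a triangle so 3F = 2E.
V − E + F = -2 with E = 3F/2 gives 13 − (3/2 − 1)·F = -2, so F = 30 and E = 45.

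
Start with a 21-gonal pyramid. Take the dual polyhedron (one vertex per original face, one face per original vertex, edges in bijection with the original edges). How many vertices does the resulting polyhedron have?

The base solid has V = 22, E = 42, F = 22.
The dual swaps V and F and preserves E: V′ = F = 22, E′ = E = 42, F′ = V = 22.

22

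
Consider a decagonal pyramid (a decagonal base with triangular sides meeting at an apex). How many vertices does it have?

A pyramid on an n-gon base has one n-gon and n triangles: V = 10 + 1 = 11, E = 2·10 = 20, F = 10 + 1 = 11.

11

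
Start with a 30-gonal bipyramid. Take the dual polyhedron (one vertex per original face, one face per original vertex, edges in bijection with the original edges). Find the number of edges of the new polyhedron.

The base solid has V = 32, E = 90, F = 60.
The dual swaps V and F and preserves E: V′ = F = 60, E′ = E = 90, F′ = V = 32.

90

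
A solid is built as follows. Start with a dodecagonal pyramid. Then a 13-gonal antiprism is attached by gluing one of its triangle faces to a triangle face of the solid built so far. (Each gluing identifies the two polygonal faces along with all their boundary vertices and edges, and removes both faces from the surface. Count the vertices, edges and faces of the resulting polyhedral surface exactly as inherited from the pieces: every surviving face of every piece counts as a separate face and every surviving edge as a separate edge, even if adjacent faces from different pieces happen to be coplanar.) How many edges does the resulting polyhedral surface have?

73

A dodecagonal pyramid: V=13, E=24, F=13.
Attach a 13-gonal antiprism (V=26, E=52, F=28) along a 3-gon: merge 3 vertices and 3 edges, delete both glued faces → V=36, E=73, F=39.
Check: V − E + F = 36 − 73 + 39 = 2.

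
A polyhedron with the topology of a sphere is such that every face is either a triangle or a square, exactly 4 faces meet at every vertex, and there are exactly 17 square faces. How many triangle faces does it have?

8

Let x be the number of triangles; then F = 17 + x.
Edge–face incidences: 2E = 4·17 + 3·x = 68 + 3x.
Every vertex has degree 4, so 4V = 2E.
Euler: V − E + F = 2 ⇒ (2E)/4 − E + (17 + x) = 2.
Multiply by 8: 2·(2E) − 4·(2E) + 8·(17 + x) = 16, i.e. 136 + 8x − 2·(68 + 3x) = 16.
Collecting terms: 2x = 16, so x = 8.
Then 2E = 68 + 3·8 = 92, so E = 46, V = 2E/4 = 23, F = 17 + 8 = 25.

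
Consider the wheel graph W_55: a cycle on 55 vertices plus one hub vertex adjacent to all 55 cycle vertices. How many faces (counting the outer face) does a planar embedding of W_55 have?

56

W_55 has V = 55 + 1 = 56 vertices and E = 2·55 = 110 edges.
By Euler's formula F = 2 − V + E = 2 − 56 + 110 = 56.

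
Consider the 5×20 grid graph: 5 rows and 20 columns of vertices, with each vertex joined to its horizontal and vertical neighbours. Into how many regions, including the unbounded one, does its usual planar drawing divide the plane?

The grid has V = 5·20 = 100 vertices and E = 5·19 + 20·4 = 175 edges.
F = 2 − V + E = 2 − 100 + 175 = 77.

77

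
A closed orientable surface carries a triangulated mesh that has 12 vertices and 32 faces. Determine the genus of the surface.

Every face is a triangle, so 2E = 3·32 = 96, giving E = 48.
χ = V − E + F = 12 − 48 + 32 = -4.
For a closed orientable surface χ = 2 − 2g, so g = (2 − (-4))/2 = 3.

3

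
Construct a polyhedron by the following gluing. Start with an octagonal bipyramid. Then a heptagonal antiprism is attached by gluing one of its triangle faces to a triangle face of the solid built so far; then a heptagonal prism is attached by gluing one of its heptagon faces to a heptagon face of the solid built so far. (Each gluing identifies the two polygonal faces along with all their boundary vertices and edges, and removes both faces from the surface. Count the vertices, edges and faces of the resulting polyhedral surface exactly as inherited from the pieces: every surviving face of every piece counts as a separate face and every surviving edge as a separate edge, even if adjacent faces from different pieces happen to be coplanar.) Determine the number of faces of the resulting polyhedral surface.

37

An octagonal bipyramid: V=10, E=24, F=16.
Attach a heptagonal antiprism (V=14, E=28, F=16) along a 3-gon: merge 3 vertices and 3 edges, delete both glued faces → V=21, E=49, F=30.
Attach a heptagonal prism (V=14, E=21, F=9) along a 7-gon: merge 7 vertices and 7 edges, delete both glued faces → V=28, E=63, F=37.
Check: V − E + F = 28 − 63 + 37 = 2.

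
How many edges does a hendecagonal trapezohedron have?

The n-trapezohedron (dual of the n-antiprism) has V = 2·11 + 2 = 24, E = 4·11 = 44, F = 2·11 = 22.
Check: V − E + F = 24 − 44 + 22 = 2.

44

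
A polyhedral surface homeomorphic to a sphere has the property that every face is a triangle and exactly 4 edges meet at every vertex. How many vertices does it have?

6

Each face has 3 edges and each edge borders two faces, so 2E = 3F.
Each vertex has degree 4, so 4V = 2E and hence V = 3F/4.
Euler: V − E + F = 2 ⇒ (3F/4) − (3F/2) + F = 2.
Multiply by 8: (6 − 12 + 8)F = 16, i.e. 2F = 16.
So F = 8, E = 3·8/2 = 12, V = 3·8/4 = 6.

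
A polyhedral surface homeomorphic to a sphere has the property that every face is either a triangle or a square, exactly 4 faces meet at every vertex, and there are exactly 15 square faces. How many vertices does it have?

21

Let x be the number of triangles; then F = 15 + x.
Edge–face incidences: 2E = 4·15 + 3·x = 60 + 3x.
Every vertex has degree 4, so 4V = 2E.
Euler: V − E + F = 2 ⇒ (2E)/4 − E + (15 + x) = 2.
Multiply by 8: 2·(2E) − 4·(2E) + 8·(15 + x) = 16, i.e. 120 + 8x − 2·(60 + 3x) = 16.
Collecting terms: 2x = 16, so x = 8.
Then 2E = 60 + 3·8 = 84, so E = 42, V = 2E/4 = 21, F = 15 + 8 = 23.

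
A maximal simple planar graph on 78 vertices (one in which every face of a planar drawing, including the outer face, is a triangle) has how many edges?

In a plane triangulation 3F = 2E and V − E + F = 2, so E = 3V − 6 = 3·78 − 6 = 228.

228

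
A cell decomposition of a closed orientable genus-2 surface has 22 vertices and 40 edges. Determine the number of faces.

For a closed orientable surface of genus 2, χ = 2 − 2·2 = -2.
F = -2 − V + E = -2 − 22 + 40 = 16.

16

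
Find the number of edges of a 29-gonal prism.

A prism on an n-gon has two n-gon bases and n rectangular sides: V = 2·29 = 58, E = 3·29 = 87, F = 29 + 2 = 31.

87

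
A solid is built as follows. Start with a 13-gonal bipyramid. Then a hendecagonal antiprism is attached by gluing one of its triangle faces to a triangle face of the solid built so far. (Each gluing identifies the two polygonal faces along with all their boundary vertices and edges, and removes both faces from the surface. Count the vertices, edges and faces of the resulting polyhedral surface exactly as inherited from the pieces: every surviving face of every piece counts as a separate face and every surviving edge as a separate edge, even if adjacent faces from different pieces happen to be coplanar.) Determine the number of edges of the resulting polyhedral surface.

A 13-gonal bipyramid: V=15, E=39, F=26.
Attach a hendecagonal antiprism (V=22, E=44, F=24) along a 3-gon: merge 3 vertices and 3 edges, delete both glued faces → V=34, E=80, F=48.
Check: V − E + F = 34 − 80 + 48 = 2.

80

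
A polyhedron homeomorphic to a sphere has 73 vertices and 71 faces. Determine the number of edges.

Here V − E + F = 2.
E = V + F − (2) = 73 + 71 − (2) = 142.

142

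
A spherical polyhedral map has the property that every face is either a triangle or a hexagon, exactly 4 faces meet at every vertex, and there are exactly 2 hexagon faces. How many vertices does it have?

12

Let x be the number of triangles; then F = 2 + x.
Edge–face incidences: 2E = 6·2 + 3·x = 12 + 3x.
Every vertex has degree 4, so 4V = 2E.
Euler: V − E + F = 2 ⇒ (2E)/4 − E + (2 + x) = 2.
Multiply by 8: 2·(2E) − 4·(2E) + 8·(2 + x) = 16, i.e. 16 + 8x − 2·(12 + 3x) = 16.
Collecting terms: 2x − 8 = 16, so 2x = 24, so x = 12.
Then 2E = 12 + 3·12 = 48, so E = 24, V = 2E/4 = 12, F = 2 + 12 = 14.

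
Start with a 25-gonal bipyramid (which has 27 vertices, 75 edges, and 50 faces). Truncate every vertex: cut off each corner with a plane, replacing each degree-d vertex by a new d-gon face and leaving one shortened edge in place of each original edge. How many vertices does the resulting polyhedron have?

Truncation replaces each original edge-end by a new vertex, so V′ = 2E = 150.
Each original edge survives, and each old vertex of degree d contributes d new edges; summing degrees gives Σd = 2E, so E′ = E + 2E = 3E = 225.
Each original face survives and each original vertex becomes one new face: F′ = F + V = 77.

150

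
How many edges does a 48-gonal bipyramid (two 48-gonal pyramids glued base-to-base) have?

144

A bipyramid over an n-gon has 2n triangular faces and n + 2 vertices: V = 48 + 2 = 50, E = 3·48 = 144, F = 2·48 = 96.
Check: V − E + F = 50 − 144 + 96 = 2.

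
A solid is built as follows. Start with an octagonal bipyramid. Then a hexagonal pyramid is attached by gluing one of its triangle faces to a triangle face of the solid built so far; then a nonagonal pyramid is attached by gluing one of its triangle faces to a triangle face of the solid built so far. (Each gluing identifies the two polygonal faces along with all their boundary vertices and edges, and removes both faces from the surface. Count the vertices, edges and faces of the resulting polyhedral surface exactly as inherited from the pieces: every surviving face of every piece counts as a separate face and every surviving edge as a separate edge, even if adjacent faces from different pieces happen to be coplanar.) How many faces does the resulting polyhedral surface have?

29

An octagonal bipyramid: V=10, E=24, F=16.
Attach a hexagonal pyramid (V=7, E=12, F=7) along a 3-gon: merge 3 vertices and 3 edges, delete both glued faces → V=14, E=33, F=21.
Attach a nonagonal pyramid (V=10, E=18, F=10) along a 3-gon: merge 3 vertices and 3 edges, delete both glued faces → V=21, E=48, F=29.
Check: V − E + F = 21 − 48 + 29 = 2.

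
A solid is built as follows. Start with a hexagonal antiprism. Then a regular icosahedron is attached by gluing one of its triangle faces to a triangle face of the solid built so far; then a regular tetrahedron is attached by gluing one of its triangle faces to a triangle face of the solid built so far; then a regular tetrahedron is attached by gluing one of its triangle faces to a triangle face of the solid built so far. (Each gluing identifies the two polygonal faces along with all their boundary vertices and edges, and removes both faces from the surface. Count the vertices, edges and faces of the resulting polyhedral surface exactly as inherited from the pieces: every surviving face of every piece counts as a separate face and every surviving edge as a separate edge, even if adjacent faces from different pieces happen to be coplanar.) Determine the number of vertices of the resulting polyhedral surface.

A hexagonal antiprism: V=12, E=24, F=14.
Attach a regular icosahedron (V=12, E=30, F=20) along a 3-gon: merge 3 vertices and 3 edges, delete both glued faces → V=21, E=51, F=32.
Attach a regular tetrahedron (V=4, E=6, F=4) along a 3-gon: merge 3 vertices and 3 edges, delete both glued faces → V=22, E=54, F=34.
Attach a regular tetrahedron (V=4, E=6, F=4) along a 3-gon: merge 3 vertices and 3 edges, delete both glued faces → V=23, E=57, F=36.
Check: V − E + F = 23 − 57 + 36 = 2.

23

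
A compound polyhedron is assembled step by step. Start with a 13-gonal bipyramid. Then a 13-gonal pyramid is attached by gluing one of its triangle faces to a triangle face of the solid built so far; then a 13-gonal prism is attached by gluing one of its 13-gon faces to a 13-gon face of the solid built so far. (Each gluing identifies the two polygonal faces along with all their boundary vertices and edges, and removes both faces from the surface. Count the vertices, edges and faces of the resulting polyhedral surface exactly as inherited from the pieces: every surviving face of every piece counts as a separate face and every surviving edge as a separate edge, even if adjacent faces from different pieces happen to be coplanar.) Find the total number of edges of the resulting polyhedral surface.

88

A 13-gonal bipyramid: V=15, E=39, F=26.
Attach a 13-gonal pyramid (V=14, E=26, F=14) along a 3-gon: merge 3 vertices and 3 edges, delete both glued faces → V=26, E=62, F=38.
Attach a 13-gonal prism (V=26, E=39, F=15) along a 13-gon: merge 13 vertices and 13 edges, delete both glued faces → V=39, E=88, F=51.
Check: V − E + F = 39 − 88 + 51 = 2.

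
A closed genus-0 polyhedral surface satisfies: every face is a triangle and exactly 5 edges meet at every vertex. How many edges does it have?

Each face has 3 edges and each edge borders two faces, so 2E = 3F.
Each vertex has degree 5, so 5V = 2E and hence V = 3F/5.
Euler: V − E + F = 2 ⇒ (3F/5) − (3F/2) + F = 2.
Multiply by 10: (6 − 15 + 10)F = 20, i.e. 1F = 20.
So F = 20, E = 3·20/2 = 30, V = 3·20/5 = 12.

30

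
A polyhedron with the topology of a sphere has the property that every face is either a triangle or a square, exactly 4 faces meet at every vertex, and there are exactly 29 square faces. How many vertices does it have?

35

Let x be the number of triangles; then F = 29 + x.
Edge–face incidences: 2E = 4·29 + 3·x = 116 + 3x.
Every vertex has degree 4, so 4V = 2E.
Euler: V − E + F = 2 ⇒ (2E)/4 − E + (29 + x) = 2.
Multiply by 8: 2·(2E) − 4·(2E) + 8·(29 + x) = 16, i.e. 232 + 8x − 2·(116 + 3x) = 16.
Collecting terms: 2x = 16, so x = 8.
Then 2E = 116 + 3·8 = 140, so E = 70, V = 2E/4 = 35, F = 29 + 8 = 37.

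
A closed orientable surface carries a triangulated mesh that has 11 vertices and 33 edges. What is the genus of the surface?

Every face is a triangle and each edge borders two faces, so 3F = 2·33, giving F = 22.
χ = V − E + F = 11 − 33 + 22 = 0.
For a closed orientable surface χ = 2 − 2g, so g = (2 − (0))/2 = 1.

1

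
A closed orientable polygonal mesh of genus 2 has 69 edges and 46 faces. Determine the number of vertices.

For a closed orientable surface of genus 2, χ = 2 − 2·2 = -2.
V = -2 + E − F = -2 + 69 − 46 = 21.

21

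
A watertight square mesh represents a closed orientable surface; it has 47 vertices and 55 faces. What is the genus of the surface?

5

Every face is a square, so 2E = 4·55 = 220, giving E = 110.
χ = V − E + F = 47 − 110 + 55 = -8.
For a closed orientable surface χ = 2 − 2g, so g = (2 − (-8))/2 = 5.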